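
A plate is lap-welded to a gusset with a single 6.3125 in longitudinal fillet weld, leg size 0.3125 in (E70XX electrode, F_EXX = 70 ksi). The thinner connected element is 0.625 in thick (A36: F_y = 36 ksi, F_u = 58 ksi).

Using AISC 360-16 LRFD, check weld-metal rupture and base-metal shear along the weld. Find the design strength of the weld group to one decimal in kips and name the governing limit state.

Weld metal: throat = 0.707×0.3125 = 0.22094 in, L = 6.3125 in. φR_n = 0.75 × 0.6 × 70 × 0.22094 × 6.3125 = 43.9 kips.
Base metal shear (0.625 in plate): yield φR_n = 1.0×0.6×36×0.625×6.3125 = 85.2 kips; rupture φR_n = 0.75×0.6×58×0.625×6.3125 = 103.0 kips; take 85.2 kips (yield).
Governing: min(43.9, 85.2) = 43.9 kips → weld metal.

43.9 kips (weld metal governs)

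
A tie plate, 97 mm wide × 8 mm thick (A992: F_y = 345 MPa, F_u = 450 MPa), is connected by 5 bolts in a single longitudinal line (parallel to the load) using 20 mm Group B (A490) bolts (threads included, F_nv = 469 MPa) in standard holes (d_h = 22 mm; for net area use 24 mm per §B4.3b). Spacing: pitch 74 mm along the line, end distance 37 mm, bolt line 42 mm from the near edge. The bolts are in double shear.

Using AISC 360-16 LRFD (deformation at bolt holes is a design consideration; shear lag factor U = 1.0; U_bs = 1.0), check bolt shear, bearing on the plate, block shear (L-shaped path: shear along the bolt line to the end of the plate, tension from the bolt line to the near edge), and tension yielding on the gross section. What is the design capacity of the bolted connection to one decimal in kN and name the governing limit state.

Bolt shear: A_b = π(20)²/4 = 314.16 mm². φR_n = 0.75 × 469 × 314.16 × 5 × 2 = 1105.1 kN.
Bearing (8 mm plate, F_u = 450 MPa): end bolts L_c = 37 − 22/2 = 26, R_n = min(1.2×26×8×450, 2.4×20×8×450) = 112.32 kN/bolt; interior L_c = 74 − 22 = 52, R_n = 172.8 kN/bolt. φR_n = 0.75 × (1×112.32 + 4×172.8) = 602.6 kN.
Block shear: shear path 1×[37+4×74] = 1×333 mm, A_gv = 2664, A_nv = 1×(333 − 4.5×24)×8 = 1800 mm²; tension to near edge: (42 − 0.5×24)×8 = 240 mm². R_n = min(0.6×450×1800, 0.6×345×2664) + 1.0×450×240 = min(486, 551.45) + 108 = 594 kN. φR_n = 0.75 × 594 = 445.5 kN.
Tension yield (gross): A_g = 97×8 = 776 mm². φR_n = 0.90 × 345 × 776 = 240.9 kN.
Governing: min(1105.1, 602.6, 445.5, 240.9) = 240.9 kN → gross-section yield.

240.9 kN (gross-section yield governs)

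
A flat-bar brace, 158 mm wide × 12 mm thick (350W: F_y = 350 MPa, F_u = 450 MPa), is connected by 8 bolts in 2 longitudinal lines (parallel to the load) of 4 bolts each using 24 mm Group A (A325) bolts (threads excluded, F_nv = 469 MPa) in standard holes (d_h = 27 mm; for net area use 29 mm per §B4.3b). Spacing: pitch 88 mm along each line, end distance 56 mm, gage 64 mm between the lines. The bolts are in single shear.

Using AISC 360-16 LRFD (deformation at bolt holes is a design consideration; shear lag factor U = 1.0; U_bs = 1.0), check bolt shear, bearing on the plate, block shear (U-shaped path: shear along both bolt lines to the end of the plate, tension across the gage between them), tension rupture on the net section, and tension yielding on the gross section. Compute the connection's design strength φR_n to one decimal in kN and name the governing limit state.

405.0 kN (net-section rupture governs)

Bolt shear: A_b = π(24)²/4 = 452.39 mm². φR_n = 0.75 × 469 × 452.39 × 8 × 1 = 1273.0 kN.
Bearing (12 mm plate, F_u = 450 MPa): end bolts L_c = 56 − 27/2 = 42.5, R_n = min(1.2×42.5×12×450, 2.4×24×12×450) = 275.4 kN/bolt; interior L_c = 88 − 27 = 61, R_n = 311.04 kN/bolt. φR_n = 0.75 × (2×275.4 + 6×311.04) = 1812.8 kN.
Block shear: shear path 2×[56+3×88] = 2×320 mm, A_gv = 7680, A_nv = 2×(320 − 3.5×29)×12 = 5244 mm²; tension across gage: (64 − 1×29)×12 = 420 mm². R_n = min(0.6×450×5244, 0.6×350×7680) + 1.0×450×420 = min(1415.9, 1612.8) + 189 = 1604.9 kN. φR_n = 0.75 × 1604.9 = 1203.7 kN.
Tension rupture (net): A_n = (158 − 2×29)×12 = 1200 mm² (U = 1.0, A_e = A_n). φR_n = 0.75 × 450 × 1200 = 405.0 kN.
Tension yield (gross): A_g = 158×12 = 1896 mm². φR_n = 0.90 × 350 × 1896 = 597.2 kN.
Governing: min(1273.0, 1812.8, 1203.7, 405.0, 597.2) = 405.0 kN → net-section rupture.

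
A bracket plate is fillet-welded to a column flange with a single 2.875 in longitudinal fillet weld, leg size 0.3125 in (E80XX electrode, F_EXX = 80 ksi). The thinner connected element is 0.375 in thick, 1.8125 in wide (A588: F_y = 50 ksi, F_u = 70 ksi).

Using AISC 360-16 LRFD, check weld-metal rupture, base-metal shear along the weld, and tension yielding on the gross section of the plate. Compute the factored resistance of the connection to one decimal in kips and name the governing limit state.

Weld metal: throat = 0.707×0.3125 = 0.22094 in, L = 2.875 in. φR_n = 0.75 × 0.6 × 80 × 0.22094 × 2.875 = 22.9 kips.
Base metal shear (0.375 in plate): yield φR_n = 1.0×0.6×50×0.375×2.875 = 32.3 kips; rupture φR_n = 0.75×0.6×70×0.375×2.875 = 34.0 kips; take 32.3 kips (yield).
Tension yield (gross): A_g = 1.8125×0.375 = 0.67969 in². φR_n = 0.90 × 50 × 0.67969 = 30.6 kips.
Governing: min(22.9, 32.3, 30.6) = 22.9 kips → weld metal.

22.9 kips (weld metal governs)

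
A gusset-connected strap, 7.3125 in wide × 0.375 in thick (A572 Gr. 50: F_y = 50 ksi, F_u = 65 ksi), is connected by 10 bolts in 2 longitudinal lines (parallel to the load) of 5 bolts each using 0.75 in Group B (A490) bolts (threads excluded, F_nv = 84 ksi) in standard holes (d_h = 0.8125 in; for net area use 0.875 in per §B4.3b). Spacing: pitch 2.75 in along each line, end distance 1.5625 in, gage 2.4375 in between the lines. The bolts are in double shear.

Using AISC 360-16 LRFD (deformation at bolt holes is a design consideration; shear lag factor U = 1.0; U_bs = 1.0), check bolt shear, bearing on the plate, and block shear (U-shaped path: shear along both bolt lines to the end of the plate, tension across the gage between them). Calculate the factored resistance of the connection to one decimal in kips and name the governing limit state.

217.8 kips (block shear governs)

Bolt shear: A_b = π(0.75)²/4 = 0.44179 in². φR_n = 0.75 × 84 × 0.44179 × 10 × 2 = 556.7 kips.
Bearing (0.375 in plate, F_u = 65 ksi): end bolts L_c = 1.5625 − 0.8125/2 = 1.15625, R_n = min(1.2×1.15625×0.375×65, 2.4×0.75×0.375×65) = 33.82 kips/bolt; interior L_c = 2.75 − 0.8125 = 1.9375, R_n = 43.875 kips/bolt. φR_n = 0.75 × (2×33.82 + 8×43.875) = 314.0 kips.
Block shear: shear path 2×[1.5625+4×2.75] = 2×12.5625 in, A_gv = 9.4219, A_nv = 2×(12.5625 − 4.5×0.875)×0.375 = 6.4688 in²; tension across gage: (2.4375 − 1×0.875)×0.375 = 0.58594 in². R_n = min(0.6×65×6.4688, 0.6×50×9.4219) + 1.0×65×0.58594 = min(252.28, 282.66) + 38.086 = 290.37 kips. φR_n = 0.75 × 290.37 = 217.8 kips.
Governing: min(556.7, 314.0, 217.8) = 217.8 kips → block shear.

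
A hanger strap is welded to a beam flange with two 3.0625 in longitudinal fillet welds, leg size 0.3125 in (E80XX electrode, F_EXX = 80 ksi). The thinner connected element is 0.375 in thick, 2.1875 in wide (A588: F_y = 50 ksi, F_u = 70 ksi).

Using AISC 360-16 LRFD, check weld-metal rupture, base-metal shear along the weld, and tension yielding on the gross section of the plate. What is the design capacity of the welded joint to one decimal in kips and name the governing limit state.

36.9 kips (gross-section yield governs)

Weld metal: throat = 0.707×0.3125 = 0.22094 in, L = 2×3.0625 = 6.125 in. φR_n = 0.75 × 0.6 × 80 × 0.22094 × 6.125 = 48.7 kips.
Base metal shear (0.375 in plate): yield φR_n = 1.0×0.6×50×0.375×6.125 = 68.9 kips; rupture φR_n = 0.75×0.6×70×0.375×6.125 = 72.4 kips; take 68.9 kips (yield).
Tension yield (gross): A_g = 2.1875×0.375 = 0.82031 in². φR_n = 0.90 × 50 × 0.82031 = 36.9 kips.
Governing: min(48.7, 68.9, 36.9) = 36.9 kips → gross-section yield.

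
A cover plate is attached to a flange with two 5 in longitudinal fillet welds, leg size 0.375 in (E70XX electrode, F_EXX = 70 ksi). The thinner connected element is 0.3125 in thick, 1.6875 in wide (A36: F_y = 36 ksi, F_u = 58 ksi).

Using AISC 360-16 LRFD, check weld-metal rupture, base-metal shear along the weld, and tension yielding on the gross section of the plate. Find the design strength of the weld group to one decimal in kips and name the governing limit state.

17.1 kips (gross-section yield governs)

Weld metal: throat = 0.707×0.375 = 0.26513 in, L = 2×5 = 10 in. φR_n = 0.75 × 0.6 × 70 × 0.26513 × 10 = 83.5 kips.
Base metal shear (0.3125 in plate): yield φR_n = 1.0×0.6×36×0.3125×10 = 67.5 kips; rupture φR_n = 0.75×0.6×58×0.3125×10 = 81.6 kips; take 67.5 kips (yield).
Tension yield (gross): A_g = 1.6875×0.3125 = 0.52734 in². φR_n = 0.90 × 36 × 0.52734 = 17.1 kips.
Governing: min(83.5, 67.5, 17.1) = 17.1 kips → gross-section yield.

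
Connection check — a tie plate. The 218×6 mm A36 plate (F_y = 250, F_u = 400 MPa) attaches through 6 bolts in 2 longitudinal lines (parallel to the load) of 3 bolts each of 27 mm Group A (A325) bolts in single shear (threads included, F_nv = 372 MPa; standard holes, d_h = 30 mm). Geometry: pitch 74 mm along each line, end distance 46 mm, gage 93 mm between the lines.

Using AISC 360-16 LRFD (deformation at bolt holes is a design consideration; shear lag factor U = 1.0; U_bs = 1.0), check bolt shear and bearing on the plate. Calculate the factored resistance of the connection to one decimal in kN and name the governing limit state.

514.1 kN (bearing governs)

Bolt shear: A_b = π(27)²/4 = 572.56 mm². φR_n = 0.75 × 372 × 572.56 × 6 × 1 = 958.5 kN.
Bearing (6 mm plate, F_u = 400 MPa): end bolts L_c = 46 − 30/2 = 31, R_n = min(1.2×31×6×400, 2.4×27×6×400) = 89.28 kN/bolt; interior L_c = 74 − 30 = 44, R_n = 126.72 kN/bolt. φR_n = 0.75 × (2×89.28 + 4×126.72) = 514.1 kN.
Governing: min(958.5, 514.1) = 514.1 kN → bearing.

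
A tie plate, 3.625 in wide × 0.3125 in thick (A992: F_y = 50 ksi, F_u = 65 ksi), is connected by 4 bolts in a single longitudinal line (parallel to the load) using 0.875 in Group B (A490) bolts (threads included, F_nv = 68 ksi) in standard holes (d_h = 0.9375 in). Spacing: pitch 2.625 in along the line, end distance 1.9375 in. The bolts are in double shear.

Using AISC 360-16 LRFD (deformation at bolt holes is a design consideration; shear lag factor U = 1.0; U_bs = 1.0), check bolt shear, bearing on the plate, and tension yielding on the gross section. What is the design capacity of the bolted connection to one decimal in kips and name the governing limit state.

Bolt shear: A_b = π(0.875)²/4 = 0.60132 in². φR_n = 0.75 × 68 × 0.60132 × 4 × 2 = 245.3 kips.
Bearing (0.3125 in plate, F_u = 65 ksi): end bolts L_c = 1.9375 − 0.9375/2 = 1.46875, R_n = min(1.2×1.46875×0.3125×65, 2.4×0.875×0.3125×65) = 35.801 kips/bolt; interior L_c = 2.625 − 0.9375 = 1.6875, R_n = 41.133 kips/bolt. φR_n = 0.75 × (1×35.801 + 3×41.133) = 119.4 kips.
Tension yield (gross): A_g = 3.625×0.3125 = 1.1328 in². φR_n = 0.90 × 50 × 1.1328 = 51.0 kips.
Governing: min(245.3, 119.4, 51.0) = 51.0 kips → gross-section yield.

51.0 kips (gross-section yield governs)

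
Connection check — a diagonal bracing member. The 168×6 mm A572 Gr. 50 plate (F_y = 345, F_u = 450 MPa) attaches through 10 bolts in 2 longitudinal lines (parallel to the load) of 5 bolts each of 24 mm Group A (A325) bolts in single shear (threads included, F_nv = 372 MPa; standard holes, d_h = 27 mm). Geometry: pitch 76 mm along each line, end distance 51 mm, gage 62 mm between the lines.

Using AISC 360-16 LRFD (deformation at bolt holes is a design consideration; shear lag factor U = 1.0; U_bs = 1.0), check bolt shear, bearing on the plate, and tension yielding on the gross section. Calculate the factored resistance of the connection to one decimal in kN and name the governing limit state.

313.0 kN (gross-section yield governs)

Bolt shear: A_b = π(24)²/4 = 452.39 mm². φR_n = 0.75 × 372 × 452.39 × 10 × 1 = 1262.2 kN.
Bearing (6 mm plate, F_u = 450 MPa): end bolts L_c = 51 − 27/2 = 37.5, R_n = min(1.2×37.5×6×450, 2.4×24×6×450) = 121.5 kN/bolt; interior L_c = 76 − 27 = 49, R_n = 155.52 kN/bolt. φR_n = 0.75 × (2×121.5 + 8×155.52) = 1115.4 kN.
Tension yield (gross): A_g = 168×6 = 1008 mm². φR_n = 0.90 × 345 × 1008 = 313.0 kN.
Governing: min(1262.2, 1115.4, 313.0) = 313.0 kN → gross-section yield.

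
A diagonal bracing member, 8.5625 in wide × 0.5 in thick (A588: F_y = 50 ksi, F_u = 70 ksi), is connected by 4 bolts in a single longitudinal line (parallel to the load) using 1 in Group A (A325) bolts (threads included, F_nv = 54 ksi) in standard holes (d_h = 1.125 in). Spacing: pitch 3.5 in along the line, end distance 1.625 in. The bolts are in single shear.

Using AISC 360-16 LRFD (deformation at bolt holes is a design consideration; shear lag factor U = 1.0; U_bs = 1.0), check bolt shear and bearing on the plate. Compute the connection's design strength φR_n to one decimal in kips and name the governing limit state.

127.2 kips (bolt shear governs)

Bolt shear: A_b = π(1)²/4 = 0.7854 in². φR_n = 0.75 × 54 × 0.7854 × 4 × 1 = 127.2 kips.
Bearing (0.5 in plate, F_u = 70 ksi): end bolts L_c = 1.625 − 1.125/2 = 1.0625, R_n = min(1.2×1.0625×0.5×70, 2.4×1×0.5×70) = 44.625 kips/bolt; interior L_c = 3.5 − 1.125 = 2.375, R_n = 84 kips/bolt. φR_n = 0.75 × (1×44.625 + 3×84) = 222.5 kips.
Governing: min(127.2, 222.5) = 127.2 kips → bolt shear.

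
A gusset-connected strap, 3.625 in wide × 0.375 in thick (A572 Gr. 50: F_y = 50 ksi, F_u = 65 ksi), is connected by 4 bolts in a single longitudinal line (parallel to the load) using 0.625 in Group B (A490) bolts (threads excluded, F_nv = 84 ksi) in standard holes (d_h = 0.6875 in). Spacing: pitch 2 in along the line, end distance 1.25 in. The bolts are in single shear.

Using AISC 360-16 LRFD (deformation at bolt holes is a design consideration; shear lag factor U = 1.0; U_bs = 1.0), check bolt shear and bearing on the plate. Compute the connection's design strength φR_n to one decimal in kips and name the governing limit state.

77.3 kips (bolt shear governs)

Bolt shear: A_b = π(0.625)²/4 = 0.3068 in². φR_n = 0.75 × 84 × 0.3068 × 4 × 1 = 77.3 kips.
Bearing (0.375 in plate, F_u = 65 ksi): end bolts L_c = 1.25 − 0.6875/2 = 0.90625, R_n = min(1.2×0.90625×0.375×65, 2.4×0.625×0.375×65) = 26.508 kips/bolt; interior L_c = 2 − 0.6875 = 1.3125, R_n = 36.563 kips/bolt. φR_n = 0.75 × (1×26.508 + 3×36.563) = 102.1 kips.
Governing: min(77.3, 102.1) = 77.3 kips → bolt shear.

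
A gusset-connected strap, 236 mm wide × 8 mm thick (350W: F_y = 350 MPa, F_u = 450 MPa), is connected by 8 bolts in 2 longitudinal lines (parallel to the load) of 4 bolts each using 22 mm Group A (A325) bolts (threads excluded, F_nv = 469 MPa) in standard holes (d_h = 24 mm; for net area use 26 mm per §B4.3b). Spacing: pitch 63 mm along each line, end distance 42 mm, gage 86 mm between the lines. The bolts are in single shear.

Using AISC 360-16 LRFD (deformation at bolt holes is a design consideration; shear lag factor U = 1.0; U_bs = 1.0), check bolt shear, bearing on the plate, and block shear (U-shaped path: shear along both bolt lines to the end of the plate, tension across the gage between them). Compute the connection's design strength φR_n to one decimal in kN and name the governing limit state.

Bolt shear: A_b = π(22)²/4 = 380.13 mm². φR_n = 0.75 × 469 × 380.13 × 8 × 1 = 1069.7 kN.
Bearing (8 mm plate, F_u = 450 MPa): end bolts L_c = 42 − 24/2 = 30, R_n = min(1.2×30×8×450, 2.4×22×8×450) = 129.6 kN/bolt; interior L_c = 63 − 24 = 39, R_n = 168.48 kN/bolt. φR_n = 0.75 × (2×129.6 + 6×168.48) = 952.6 kN.
Block shear: shear path 2×[42+3×63] = 2×231 mm, A_gv = 3696, A_nv = 2×(231 − 3.5×26)×8 = 2240 mm²; tension across gage: (86 − 1×26)×8 = 480 mm². R_n = min(0.6×450×2240, 0.6×350×3696) + 1.0×450×480 = min(604.8, 776.16) + 216 = 820.8 kN. φR_n = 0.75 × 820.8 = 615.6 kN.
Governing: min(1069.7, 952.6, 615.6) = 615.6 kN → block shear.

615.6 kN (block shear governs)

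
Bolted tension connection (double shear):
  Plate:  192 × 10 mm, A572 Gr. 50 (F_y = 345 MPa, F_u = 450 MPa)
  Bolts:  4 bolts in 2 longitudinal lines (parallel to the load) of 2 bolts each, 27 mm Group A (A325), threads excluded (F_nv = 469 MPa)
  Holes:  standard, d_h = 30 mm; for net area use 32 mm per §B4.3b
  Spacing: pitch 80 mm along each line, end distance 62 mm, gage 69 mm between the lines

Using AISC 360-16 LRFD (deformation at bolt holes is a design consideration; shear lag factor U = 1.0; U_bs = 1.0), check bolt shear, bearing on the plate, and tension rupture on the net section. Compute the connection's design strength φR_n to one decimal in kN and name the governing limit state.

Bolt shear: A_b = π(27)²/4 = 572.56 mm². φR_n = 0.75 × 469 × 572.56 × 4 × 2 = 1611.2 kN.
Bearing (10 mm plate, F_u = 450 MPa): end bolts L_c = 62 − 30/2 = 47, R_n = min(1.2×47×10×450, 2.4×27×10×450) = 253.8 kN/bolt; interior L_c = 80 − 30 = 50, R_n = 270 kN/bolt. φR_n = 0.75 × (2×253.8 + 2×270) = 785.7 kN.
Tension rupture (net): A_n = (192 − 2×32)×10 = 1280 mm² (U = 1.0, A_e = A_n). φR_n = 0.75 × 450 × 1280 = 432.0 kN.
Governing: min(1611.2, 785.7, 432.0) = 432.0 kN → net-section rupture.

432.0 kN (net-section rupture governs)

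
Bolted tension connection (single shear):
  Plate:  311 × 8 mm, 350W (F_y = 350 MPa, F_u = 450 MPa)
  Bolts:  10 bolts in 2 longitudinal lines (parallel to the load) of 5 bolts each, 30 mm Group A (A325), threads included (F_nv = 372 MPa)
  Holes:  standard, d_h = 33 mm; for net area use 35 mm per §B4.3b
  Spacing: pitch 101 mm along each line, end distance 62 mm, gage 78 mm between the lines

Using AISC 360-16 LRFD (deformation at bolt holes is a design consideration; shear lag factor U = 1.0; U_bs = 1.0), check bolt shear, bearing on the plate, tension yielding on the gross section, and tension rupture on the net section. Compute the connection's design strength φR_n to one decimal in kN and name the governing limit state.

650.7 kN (net-section rupture governs)

Bolt shear: A_b = π(30)²/4 = 706.86 mm². φR_n = 0.75 × 372 × 706.86 × 10 × 1 = 1972.1 kN.
Bearing (8 mm plate, F_u = 450 MPa): end bolts L_c = 62 − 33/2 = 45.5, R_n = min(1.2×45.5×8×450, 2.4×30×8×450) = 196.56 kN/bolt; interior L_c = 101 − 33 = 68, R_n = 259.2 kN/bolt. φR_n = 0.75 × (2×196.56 + 8×259.2) = 1850.0 kN.
Tension yield (gross): A_g = 311×8 = 2488 mm². φR_n = 0.90 × 350 × 2488 = 783.7 kN.
Tension rupture (net): A_n = (311 − 2×35)×8 = 1928 mm² (U = 1.0, A_e = A_n). φR_n = 0.75 × 450 × 1928 = 650.7 kN.
Governing: min(1972.1, 1850.0, 783.7, 650.7) = 650.7 kN → net-section rupture.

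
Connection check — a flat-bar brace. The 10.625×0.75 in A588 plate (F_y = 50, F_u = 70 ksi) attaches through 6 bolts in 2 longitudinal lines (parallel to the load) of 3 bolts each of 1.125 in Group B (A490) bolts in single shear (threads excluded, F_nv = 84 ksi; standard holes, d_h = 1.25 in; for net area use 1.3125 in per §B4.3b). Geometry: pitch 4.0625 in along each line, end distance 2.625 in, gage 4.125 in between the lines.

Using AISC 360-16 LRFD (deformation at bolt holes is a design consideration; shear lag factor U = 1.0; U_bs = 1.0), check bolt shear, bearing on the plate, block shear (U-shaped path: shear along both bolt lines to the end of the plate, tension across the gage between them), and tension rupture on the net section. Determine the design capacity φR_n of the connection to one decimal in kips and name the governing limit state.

315.0 kips (net-section rupture governs)

Bolt shear: A_b = π(1.125)²/4 = 0.99402 in². φR_n = 0.75 × 84 × 0.99402 × 6 × 1 = 375.7 kips.
Bearing (0.75 in plate, F_u = 70 ksi): end bolts L_c = 2.625 − 1.25/2 = 2, R_n = min(1.2×2×0.75×70, 2.4×1.125×0.75×70) = 126 kips/bolt; interior L_c = 4.0625 − 1.25 = 2.8125, R_n = 141.75 kips/bolt. φR_n = 0.75 × (2×126 + 4×141.75) = 614.3 kips.
Block shear: shear path 2×[2.625+2×4.0625] = 2×10.75 in, A_gv = 16.125, A_nv = 2×(10.75 − 2.5×1.3125)×0.75 = 11.203 in²; tension across gage: (4.125 − 1×1.3125)×0.75 = 2.1094 in². R_n = min(0.6×70×11.203, 0.6×50×16.125) + 1.0×70×2.1094 = min(470.53, 483.75) + 147.66 = 618.19 kips. φR_n = 0.75 × 618.19 = 463.6 kips.
Tension rupture (net): A_n = (10.625 − 2×1.3125)×0.75 = 6 in² (U = 1.0, A_e = A_n). φR_n = 0.75 × 70 × 6 = 315.0 kips.
Governing: min(375.7, 614.3, 463.6, 315.0) = 315.0 kips → net-section rupture.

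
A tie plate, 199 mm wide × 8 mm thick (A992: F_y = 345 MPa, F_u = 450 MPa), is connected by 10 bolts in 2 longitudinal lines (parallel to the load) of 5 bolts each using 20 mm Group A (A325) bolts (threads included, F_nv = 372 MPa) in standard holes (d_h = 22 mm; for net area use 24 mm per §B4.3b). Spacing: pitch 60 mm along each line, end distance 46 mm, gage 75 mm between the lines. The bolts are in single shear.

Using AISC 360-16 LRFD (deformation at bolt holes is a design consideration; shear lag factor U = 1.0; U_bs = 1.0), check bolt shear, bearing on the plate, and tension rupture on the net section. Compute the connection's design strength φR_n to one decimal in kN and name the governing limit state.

Bolt shear: A_b = π(20)²/4 = 314.16 mm². φR_n = 0.75 × 372 × 314.16 × 10 × 1 = 876.5 kN.
Bearing (8 mm plate, F_u = 450 MPa): end bolts L_c = 46 − 22/2 = 35, R_n = min(1.2×35×8×450, 2.4×20×8×450) = 151.2 kN/bolt; interior L_c = 60 − 22 = 38, R_n = 164.16 kN/bolt. φR_n = 0.75 × (2×151.2 + 8×164.16) = 1211.8 kN.
Tension rupture (net): A_n = (199 − 2×24)×8 = 1208 mm² (U = 1.0, A_e = A_n). φR_n = 0.75 × 450 × 1208 = 407.7 kN.
Governing: min(876.5, 1211.8, 407.7) = 407.7 kN → net-section rupture.

407.7 kN (net-section rupture governs)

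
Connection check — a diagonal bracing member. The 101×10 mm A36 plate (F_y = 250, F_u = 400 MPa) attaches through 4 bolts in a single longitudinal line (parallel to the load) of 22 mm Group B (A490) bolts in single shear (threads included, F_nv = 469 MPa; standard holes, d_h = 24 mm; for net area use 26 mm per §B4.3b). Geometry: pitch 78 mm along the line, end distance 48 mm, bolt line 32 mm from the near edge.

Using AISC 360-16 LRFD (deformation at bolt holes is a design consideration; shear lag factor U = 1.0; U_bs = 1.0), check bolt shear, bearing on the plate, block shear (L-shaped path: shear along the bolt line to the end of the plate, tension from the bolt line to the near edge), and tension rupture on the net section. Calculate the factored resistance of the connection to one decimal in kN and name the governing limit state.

Bolt shear: A_b = π(22)²/4 = 380.13 mm². φR_n = 0.75 × 469 × 380.13 × 4 × 1 = 534.8 kN.
Bearing (10 mm plate, F_u = 400 MPa): end bolts L_c = 48 − 24/2 = 36, R_n = min(1.2×36×10×400, 2.4×22×10×400) = 172.8 kN/bolt; interior L_c = 78 − 24 = 54, R_n = 211.2 kN/bolt. φR_n = 0.75 × (1×172.8 + 3×211.2) = 604.8 kN.
Block shear: shear path 1×[48+3×78] = 1×282 mm, A_gv = 2820, A_nv = 1×(282 − 3.5×26)×10 = 1910 mm²; tension to near edge: (32 − 0.5×26)×10 = 190 mm². R_n = min(0.6×400×1910, 0.6×250×2820) + 1.0×400×190 = min(458.4, 423) + 76 = 499 kN. φR_n = 0.75 × 499 = 374.3 kN.
Tension rupture (net): A_n = (101 − 1×26)×10 = 750 mm² (U = 1.0, A_e = A_n). φR_n = 0.75 × 400 × 750 = 225.0 kN.
Governing: min(534.8, 604.8, 374.3, 225.0) = 225.0 kN → net-section rupture.

225.0 kN (net-section rupture governs)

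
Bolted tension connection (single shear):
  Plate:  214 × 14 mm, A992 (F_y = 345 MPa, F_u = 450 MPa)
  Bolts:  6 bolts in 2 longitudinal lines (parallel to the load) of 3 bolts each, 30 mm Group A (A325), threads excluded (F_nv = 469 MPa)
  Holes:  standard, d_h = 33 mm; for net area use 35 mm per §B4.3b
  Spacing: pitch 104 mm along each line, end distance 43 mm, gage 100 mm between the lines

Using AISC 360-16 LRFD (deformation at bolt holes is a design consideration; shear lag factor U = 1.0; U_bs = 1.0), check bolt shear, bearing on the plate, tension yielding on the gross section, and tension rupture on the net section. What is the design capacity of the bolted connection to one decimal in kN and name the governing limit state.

680.4 kN (net-section rupture governs)

Bolt shear: A_b = π(30)²/4 = 706.86 mm². φR_n = 0.75 × 469 × 706.86 × 6 × 1 = 1491.8 kN.
Bearing (14 mm plate, F_u = 450 MPa): end bolts L_c = 43 − 33/2 = 26.5, R_n = min(1.2×26.5×14×450, 2.4×30×14×450) = 200.34 kN/bolt; interior L_c = 104 − 33 = 71, R_n = 453.6 kN/bolt. φR_n = 0.75 × (2×200.34 + 4×453.6) = 1661.3 kN.
Tension yield (gross): A_g = 214×14 = 2996 mm². φR_n = 0.90 × 345 × 2996 = 930.3 kN.
Tension rupture (net): A_n = (214 − 2×35)×14 = 2016 mm² (U = 1.0, A_e = A_n). φR_n = 0.75 × 450 × 2016 = 680.4 kN.
Governing: min(1491.8, 1661.3, 930.3, 680.4) = 680.4 kN → net-section rupture.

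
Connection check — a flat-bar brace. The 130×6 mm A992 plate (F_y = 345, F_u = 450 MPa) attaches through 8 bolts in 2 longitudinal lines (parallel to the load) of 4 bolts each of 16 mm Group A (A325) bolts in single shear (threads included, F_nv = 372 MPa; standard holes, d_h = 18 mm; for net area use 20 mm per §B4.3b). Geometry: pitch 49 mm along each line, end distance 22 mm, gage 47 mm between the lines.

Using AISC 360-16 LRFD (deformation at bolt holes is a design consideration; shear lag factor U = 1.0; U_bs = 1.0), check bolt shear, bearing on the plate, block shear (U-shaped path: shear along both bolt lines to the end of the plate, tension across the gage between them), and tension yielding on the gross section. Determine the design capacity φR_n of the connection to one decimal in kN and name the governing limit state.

Bolt shear: A_b = π(16)²/4 = 201.06 mm². φR_n = 0.75 × 372 × 201.06 × 8 × 1 = 448.8 kN.
Bearing (6 mm plate, F_u = 450 MPa): end bolts L_c = 22 − 18/2 = 13, R_n = min(1.2×13×6×450, 2.4×16×6×450) = 42.12 kN/bolt; interior L_c = 49 − 18 = 31, R_n = 100.44 kN/bolt. φR_n = 0.75 × (2×42.12 + 6×100.44) = 515.2 kN.
Block shear: shear path 2×[22+3×49] = 2×169 mm, A_gv = 2028, A_nv = 2×(169 − 3.5×20)×6 = 1188 mm²; tension across gage: (47 − 1×20)×6 = 162 mm². R_n = min(0.6×450×1188, 0.6×345×2028) + 1.0×450×162 = min(320.76, 419.8) + 72.9 = 393.66 kN. φR_n = 0.75 × 393.66 = 295.2 kN.
Tension yield (gross): A_g = 130×6 = 780 mm². φR_n = 0.90 × 345 × 780 = 242.2 kN.
Governing: min(448.8, 515.2, 295.2, 242.2) = 242.2 kN → gross-section yield.

242.2 kN (gross-section yield governs)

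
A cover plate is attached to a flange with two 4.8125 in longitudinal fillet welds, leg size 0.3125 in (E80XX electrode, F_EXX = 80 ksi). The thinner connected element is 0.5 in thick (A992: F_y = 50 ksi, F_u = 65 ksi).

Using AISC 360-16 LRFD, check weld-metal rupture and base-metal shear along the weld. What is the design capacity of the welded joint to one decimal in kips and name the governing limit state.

Weld metal: throat = 0.707×0.3125 = 0.22094 in, L = 2×4.8125 = 9.625 in. φR_n = 0.75 × 0.6 × 80 × 0.22094 × 9.625 = 76.6 kips.
Base metal shear (0.5 in plate): yield φR_n = 1.0×0.6×50×0.5×9.625 = 144.4 kips; rupture φR_n = 0.75×0.6×65×0.5×9.625 = 140.8 kips; take 140.8 kips (rupture).
Governing: min(76.6, 140.8) = 76.6 kips → weld metal.

76.6 kips (weld metal governs)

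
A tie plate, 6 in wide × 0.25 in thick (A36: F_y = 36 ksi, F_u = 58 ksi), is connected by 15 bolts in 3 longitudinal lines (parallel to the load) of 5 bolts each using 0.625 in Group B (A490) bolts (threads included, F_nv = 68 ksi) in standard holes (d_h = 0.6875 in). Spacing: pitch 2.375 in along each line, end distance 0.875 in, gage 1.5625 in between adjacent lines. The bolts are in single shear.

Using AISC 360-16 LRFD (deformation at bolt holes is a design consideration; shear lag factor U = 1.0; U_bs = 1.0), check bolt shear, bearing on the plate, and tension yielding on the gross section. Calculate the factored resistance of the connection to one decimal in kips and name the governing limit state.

Bolt shear: A_b = π(0.625)²/4 = 0.3068 in². φR_n = 0.75 × 68 × 0.3068 × 15 × 1 = 234.7 kips.
Bearing (0.25 in plate, F_u = 58 ksi): end bolts L_c = 0.875 − 0.6875/2 = 0.53125, R_n = min(1.2×0.53125×0.25×58, 2.4×0.625×0.25×58) = 9.2438 kips/bolt; interior L_c = 2.375 − 0.6875 = 1.6875, R_n = 21.75 kips/bolt. φR_n = 0.75 × (3×9.2438 + 12×21.75) = 216.5 kips.
Tension yield (gross): A_g = 6×0.25 = 1.5 in². φR_n = 0.90 × 36 × 1.5 = 48.6 kips.
Governing: min(234.7, 216.5, 48.6) = 48.6 kips → gross-section yield.

48.6 kips (gross-section yield governs)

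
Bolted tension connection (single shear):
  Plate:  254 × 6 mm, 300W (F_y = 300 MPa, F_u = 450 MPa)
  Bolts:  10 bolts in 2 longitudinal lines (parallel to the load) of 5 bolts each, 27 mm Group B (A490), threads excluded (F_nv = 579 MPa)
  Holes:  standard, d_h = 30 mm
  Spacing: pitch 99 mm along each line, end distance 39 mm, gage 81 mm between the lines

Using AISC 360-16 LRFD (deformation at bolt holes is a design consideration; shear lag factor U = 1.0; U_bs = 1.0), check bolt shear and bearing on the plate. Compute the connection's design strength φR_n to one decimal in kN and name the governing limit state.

1166.4 kN (bearing governs)

Bolt shear: A_b = π(27)²/4 = 572.56 mm². φR_n = 0.75 × 579 × 572.56 × 10 × 1 = 2486.3 kN.
Bearing (6 mm plate, F_u = 450 MPa): end bolts L_c = 39 − 30/2 = 24, R_n = min(1.2×24×6×450, 2.4×27×6×450) = 77.76 kN/bolt; interior L_c = 99 − 30 = 69, R_n = 174.96 kN/bolt. φR_n = 0.75 × (2×77.76 + 8×174.96) = 1166.4 kN.
Governing: min(2486.3, 1166.4) = 1166.4 kN → bearing.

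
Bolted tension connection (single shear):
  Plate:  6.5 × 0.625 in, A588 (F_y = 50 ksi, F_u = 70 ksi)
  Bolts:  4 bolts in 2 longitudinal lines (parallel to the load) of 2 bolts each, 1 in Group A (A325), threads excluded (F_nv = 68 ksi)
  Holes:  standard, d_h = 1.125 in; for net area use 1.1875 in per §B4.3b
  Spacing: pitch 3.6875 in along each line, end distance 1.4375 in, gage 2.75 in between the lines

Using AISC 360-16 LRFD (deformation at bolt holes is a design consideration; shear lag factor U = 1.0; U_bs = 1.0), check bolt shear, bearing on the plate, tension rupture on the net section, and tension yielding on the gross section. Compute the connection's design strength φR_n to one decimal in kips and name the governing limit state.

Bolt shear: A_b = π(1)²/4 = 0.7854 in². φR_n = 0.75 × 68 × 0.7854 × 4 × 1 = 160.2 kips.
Bearing (0.625 in plate, F_u = 70 ksi): end bolts L_c = 1.4375 − 1.125/2 = 0.875, R_n = min(1.2×0.875×0.625×70, 2.4×1×0.625×70) = 45.938 kips/bolt; interior L_c = 3.6875 − 1.125 = 2.5625, R_n = 105 kips/bolt. φR_n = 0.75 × (2×45.938 + 2×105) = 226.4 kips.
Tension rupture (net): A_n = (6.5 − 2×1.1875)×0.625 = 2.5781 in² (U = 1.0, A_e = A_n). φR_n = 0.75 × 70 × 2.5781 = 135.4 kips.
Tension yield (gross): A_g = 6.5×0.625 = 4.0625 in². φR_n = 0.90 × 50 × 4.0625 = 182.8 kips.
Governing: min(160.2, 226.4, 135.4, 182.8) = 135.4 kips → net-section rupture.

135.4 kips (net-section rupture governs)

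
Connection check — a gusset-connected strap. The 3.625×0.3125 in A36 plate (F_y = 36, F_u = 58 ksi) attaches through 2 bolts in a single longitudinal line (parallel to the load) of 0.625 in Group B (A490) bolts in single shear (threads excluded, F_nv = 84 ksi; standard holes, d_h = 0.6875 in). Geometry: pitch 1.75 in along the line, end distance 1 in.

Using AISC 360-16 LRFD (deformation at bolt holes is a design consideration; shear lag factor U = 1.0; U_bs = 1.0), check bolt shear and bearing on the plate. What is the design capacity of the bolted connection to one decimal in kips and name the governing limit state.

Bolt shear: A_b = π(0.625)²/4 = 0.3068 in². φR_n = 0.75 × 84 × 0.3068 × 2 × 1 = 38.7 kips.
Bearing (0.3125 in plate, F_u = 58 ksi): end bolts L_c = 1 − 0.6875/2 = 0.65625, R_n = min(1.2×0.65625×0.3125×58, 2.4×0.625×0.3125×58) = 14.273 kips/bolt; interior L_c = 1.75 − 0.6875 = 1.0625, R_n = 23.109 kips/bolt. φR_n = 0.75 × (1×14.273 + 1×23.109) = 28.0 kips.
Governing: min(38.7, 28.0) = 28.0 kips → bearing.

28.0 kips (bearing governs)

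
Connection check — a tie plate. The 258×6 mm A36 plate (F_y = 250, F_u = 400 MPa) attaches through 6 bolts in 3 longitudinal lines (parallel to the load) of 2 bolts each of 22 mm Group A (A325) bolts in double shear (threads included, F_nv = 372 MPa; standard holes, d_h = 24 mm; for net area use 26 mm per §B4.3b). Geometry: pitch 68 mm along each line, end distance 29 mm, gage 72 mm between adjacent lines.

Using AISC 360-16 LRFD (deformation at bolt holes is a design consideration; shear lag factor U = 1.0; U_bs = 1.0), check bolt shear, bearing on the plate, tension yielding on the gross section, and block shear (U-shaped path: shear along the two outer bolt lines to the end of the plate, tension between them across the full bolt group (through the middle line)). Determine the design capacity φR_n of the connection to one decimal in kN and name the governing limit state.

290.9 kN (block shear governs)

Bolt shear: A_b = π(22)²/4 = 380.13 mm². φR_n = 0.75 × 372 × 380.13 × 6 × 2 = 1272.7 kN.
Bearing (6 mm plate, F_u = 400 MPa): end bolts L_c = 29 − 24/2 = 17, R_n = min(1.2×17×6×400, 2.4×22×6×400) = 48.96 kN/bolt; interior L_c = 68 − 24 = 44, R_n = 126.72 kN/bolt. φR_n = 0.75 × (3×48.96 + 3×126.72) = 395.3 kN.
Tension yield (gross): A_g = 258×6 = 1548 mm². φR_n = 0.90 × 250 × 1548 = 348.3 kN.
Block shear: shear path 2×[29+1×68] = 2×97 mm, A_gv = 1164, A_nv = 2×(97 − 1.5×26)×6 = 696 mm²; tension across gage: (144 − 2×26)×6 = 552 mm². R_n = min(0.6×400×696, 0.6×250×1164) + 1.0×400×552 = min(167.04, 174.6) + 220.8 = 387.84 kN. φR_n = 0.75 × 387.84 = 290.9 kN.
Governing: min(1272.7, 395.3, 348.3, 290.9) = 290.9 kN → block shear.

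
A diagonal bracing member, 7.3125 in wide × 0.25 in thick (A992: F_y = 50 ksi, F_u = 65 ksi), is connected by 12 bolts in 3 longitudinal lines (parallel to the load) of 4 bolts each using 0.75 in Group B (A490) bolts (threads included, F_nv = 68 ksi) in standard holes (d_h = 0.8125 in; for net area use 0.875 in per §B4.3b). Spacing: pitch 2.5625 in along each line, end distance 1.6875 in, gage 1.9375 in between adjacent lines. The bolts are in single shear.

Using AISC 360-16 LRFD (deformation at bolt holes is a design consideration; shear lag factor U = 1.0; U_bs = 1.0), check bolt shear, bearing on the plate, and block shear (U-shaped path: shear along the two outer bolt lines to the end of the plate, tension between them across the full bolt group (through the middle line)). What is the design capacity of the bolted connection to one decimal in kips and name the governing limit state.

Bolt shear: A_b = π(0.75)²/4 = 0.44179 in². φR_n = 0.75 × 68 × 0.44179 × 12 × 1 = 270.4 kips.
Bearing (0.25 in plate, F_u = 65 ksi): end bolts L_c = 1.6875 − 0.8125/2 = 1.28125, R_n = min(1.2×1.28125×0.25×65, 2.4×0.75×0.25×65) = 24.984 kips/bolt; interior L_c = 2.5625 − 0.8125 = 1.75, R_n = 29.25 kips/bolt. φR_n = 0.75 × (3×24.984 + 9×29.25) = 253.7 kips.
Block shear: shear path 2×[1.6875+3×2.5625] = 2×9.375 in, A_gv = 4.6875, A_nv = 2×(9.375 − 3.5×0.875)×0.25 = 3.1563 in²; tension across gage: (3.875 − 2×0.875)×0.25 = 0.53125 in². R_n = min(0.6×65×3.1563, 0.6×50×4.6875) + 1.0×65×0.53125 = min(123.1, 140.63) + 34.531 = 157.63 kips. φR_n = 0.75 × 157.63 = 118.2 kips.
Governing: min(270.4, 253.7, 118.2) = 118.2 kips → block shear.

118.2 kips (block shear governs)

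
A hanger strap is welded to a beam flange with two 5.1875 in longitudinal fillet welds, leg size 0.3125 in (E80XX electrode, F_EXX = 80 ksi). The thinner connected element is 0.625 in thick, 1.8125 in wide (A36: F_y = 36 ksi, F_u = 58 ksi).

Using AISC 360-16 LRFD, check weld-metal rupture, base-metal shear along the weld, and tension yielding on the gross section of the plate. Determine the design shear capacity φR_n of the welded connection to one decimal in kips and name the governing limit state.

Weld metal: throat = 0.707×0.3125 = 0.22094 in, L = 2×5.1875 = 10.375 in. φR_n = 0.75 × 0.6 × 80 × 0.22094 × 10.375 = 82.5 kips.
Base metal shear (0.625 in plate): yield φR_n = 1.0×0.6×36×0.625×10.375 = 140.1 kips; rupture φR_n = 0.75×0.6×58×0.625×10.375 = 169.2 kips; take 140.1 kips (yield).
Tension yield (gross): A_g = 1.8125×0.625 = 1.1328 in². φR_n = 0.90 × 36 × 1.1328 = 36.7 kips.
Governing: min(82.5, 140.1, 36.7) = 36.7 kips → gross-section yield.

36.7 kips (gross-section yield governs)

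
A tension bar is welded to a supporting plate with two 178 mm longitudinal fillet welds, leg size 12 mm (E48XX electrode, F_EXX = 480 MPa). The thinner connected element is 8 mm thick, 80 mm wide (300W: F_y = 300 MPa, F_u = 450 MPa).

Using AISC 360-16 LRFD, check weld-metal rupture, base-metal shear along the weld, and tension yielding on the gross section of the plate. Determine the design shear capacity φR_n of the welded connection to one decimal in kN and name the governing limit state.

172.8 kN (gross-section yield governs)

Weld metal: throat = 0.707×12 = 8.484 mm, L = 2×178 = 356 mm. φR_n = 0.75 × 0.6 × 480 × 8.484 × 356 = 652.4 kN.
Base metal shear (8 mm plate): yield φR_n = 1.0×0.6×300×8×356 = 512.6 kN; rupture φR_n = 0.75×0.6×450×8×356 = 576.7 kN; take 512.6 kN (yield).
Tension yield (gross): A_g = 80×8 = 640 mm². φR_n = 0.90 × 300 × 640 = 172.8 kN.
Governing: min(652.4, 512.6, 172.8) = 172.8 kN → gross-section yield.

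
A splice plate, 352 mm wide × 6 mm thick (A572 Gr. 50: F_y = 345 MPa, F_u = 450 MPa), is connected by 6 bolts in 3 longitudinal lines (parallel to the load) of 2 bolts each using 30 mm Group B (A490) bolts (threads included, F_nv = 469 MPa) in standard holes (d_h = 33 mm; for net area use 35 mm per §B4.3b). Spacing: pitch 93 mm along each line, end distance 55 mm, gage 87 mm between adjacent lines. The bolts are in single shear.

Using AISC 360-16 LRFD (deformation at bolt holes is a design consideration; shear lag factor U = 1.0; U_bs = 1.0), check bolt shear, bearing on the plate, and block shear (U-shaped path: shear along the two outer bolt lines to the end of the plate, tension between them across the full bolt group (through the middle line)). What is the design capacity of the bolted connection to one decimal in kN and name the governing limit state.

Bolt shear: A_b = π(30)²/4 = 706.86 mm². φR_n = 0.75 × 469 × 706.86 × 6 × 1 = 1491.8 kN.
Bearing (6 mm plate, F_u = 450 MPa): end bolts L_c = 55 − 33/2 = 38.5, R_n = min(1.2×38.5×6×450, 2.4×30×6×450) = 124.74 kN/bolt; interior L_c = 93 − 33 = 60, R_n = 194.4 kN/bolt. φR_n = 0.75 × (3×124.74 + 3×194.4) = 718.1 kN.
Block shear: shear path 2×[55+1×93] = 2×148 mm, A_gv = 1776, A_nv = 2×(148 − 1.5×35)×6 = 1146 mm²; tension across gage: (174 − 2×35)×6 = 624 mm². R_n = min(0.6×450×1146, 0.6×345×1776) + 1.0×450×624 = min(309.42, 367.63) + 280.8 = 590.22 kN. φR_n = 0.75 × 590.22 = 442.7 kN.
Governing: min(1491.8, 718.1, 442.7) = 442.7 kN → block shear.

442.7 kN (block shear governs)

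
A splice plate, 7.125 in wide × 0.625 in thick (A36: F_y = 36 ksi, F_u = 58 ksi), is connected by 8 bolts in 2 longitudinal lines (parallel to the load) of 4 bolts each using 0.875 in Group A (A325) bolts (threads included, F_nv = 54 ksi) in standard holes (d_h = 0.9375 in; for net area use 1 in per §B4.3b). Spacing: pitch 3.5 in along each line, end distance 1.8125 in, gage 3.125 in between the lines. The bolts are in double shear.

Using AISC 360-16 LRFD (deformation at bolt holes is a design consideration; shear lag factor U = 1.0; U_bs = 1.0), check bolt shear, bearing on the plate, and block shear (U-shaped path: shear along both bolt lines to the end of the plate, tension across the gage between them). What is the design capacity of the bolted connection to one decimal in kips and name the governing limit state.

Bolt shear: A_b = π(0.875)²/4 = 0.60132 in². φR_n = 0.75 × 54 × 0.60132 × 8 × 2 = 389.7 kips.
Bearing (0.625 in plate, F_u = 58 ksi): end bolts L_c = 1.8125 − 0.9375/2 = 1.34375, R_n = min(1.2×1.34375×0.625×58, 2.4×0.875×0.625×58) = 58.453 kips/bolt; interior L_c = 3.5 − 0.9375 = 2.5625, R_n = 76.125 kips/bolt. φR_n = 0.75 × (2×58.453 + 6×76.125) = 430.2 kips.
Block shear: shear path 2×[1.8125+3×3.5] = 2×12.3125 in, A_gv = 15.391, A_nv = 2×(12.3125 − 3.5×1)×0.625 = 11.016 in²; tension across gage: (3.125 − 1×1)×0.625 = 1.3281 in². R_n = min(0.6×58×11.016, 0.6×36×15.391) + 1.0×58×1.3281 = min(383.36, 332.45) + 77.03 = 409.48 kips. φR_n = 0.75 × 409.48 = 307.1 kips.
Governing: min(389.7, 430.2, 307.1) = 307.1 kips → block shear.

307.1 kips (block shear governs)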